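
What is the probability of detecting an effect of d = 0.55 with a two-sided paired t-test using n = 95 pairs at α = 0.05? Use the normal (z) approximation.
Power ≈ 1.00

Power calculation (paired t-test, normal approximation):
z_β = d · √n - z_{α/2}
z_β = 0.55 · √95 - 1.960
z_β = 0.55 · 9.747 - 1.960
z_β = 3.401

Power = Φ(z_β) = Φ(3.401) ≈ 1.000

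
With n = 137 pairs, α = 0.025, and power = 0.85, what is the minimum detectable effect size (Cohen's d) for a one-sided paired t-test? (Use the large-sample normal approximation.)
d ≈ 0.26

Minimum detectable effect (paired t-test, normal approximation):
d = (z_α + z_β) / √n
d = (1.960 + 1.036) / √137
d = 2.996 / 11.705
d ≈ 0.26

By Cohen's convention (0.2 small / 0.5 medium / 0.8 large): small effect.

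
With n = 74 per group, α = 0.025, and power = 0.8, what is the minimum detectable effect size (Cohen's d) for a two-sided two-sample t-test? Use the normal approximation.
d ≈ 0.51

Minimum detectable effect (two-sample t-test, normal approximation):
d = (z_{α/2} + z_β) / √(n/2)
d = (2.241 + 0.842) / √(74/2)
d = 3.083 / 6.083
d ≈ 0.51

By Cohen's convention (0.2 small / 0.5 medium / 0.8 large): medium effect.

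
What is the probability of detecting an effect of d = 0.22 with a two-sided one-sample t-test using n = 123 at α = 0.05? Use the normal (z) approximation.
Power ≈ 0.68

Power calculation (one-sample t-test, normal approximation):
z_β = d · √n - z_{α/2}
z_β = 0.22 · √123 - 1.960
z_β = 0.22 · 11.091 - 1.960
z_β = 0.480

Power = Φ(z_β) = Φ(0.480) ≈ 0.684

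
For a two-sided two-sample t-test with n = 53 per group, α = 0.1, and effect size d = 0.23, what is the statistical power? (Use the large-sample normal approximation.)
Power ≈ 0.32

Power calculation (two-sample t-test, normal approximation):
z_β = d · √(n/2) - z_{α/2}
z_β = 0.23 · √(53/2) - 1.645
z_β = 0.23 · 5.148 - 1.645
z_β = -0.461

Power = Φ(z_β) = Φ(-0.461) ≈ 0.322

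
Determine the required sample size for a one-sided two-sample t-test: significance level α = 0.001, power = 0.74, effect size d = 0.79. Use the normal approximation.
n = 45 per group

Sample size formula (two-sample t-test, normal approximation):
n = 2 · ((z_α + z_β) / d)²

z_α = 3.090 (for α = 0.001, one-sided)
z_β = 0.643 (for power = 0.74)
d = 0.79

n = 2 · ((3.090 + 0.643) / 0.79)²
n = 2 · (4.725)²
n ≈ 44.65
Round up to the next whole number: n = 45 per group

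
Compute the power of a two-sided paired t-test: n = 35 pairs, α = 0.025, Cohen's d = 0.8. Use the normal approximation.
Power ≈ 0.99

Power calculation (paired t-test, normal approximation):
z_β = d · √n - z_{α/2}
z_β = 0.8 · √35 - 2.241
z_β = 0.8 · 5.916 - 2.241
z_β = 2.491

Power = Φ(z_β) = Φ(2.491) ≈ 0.994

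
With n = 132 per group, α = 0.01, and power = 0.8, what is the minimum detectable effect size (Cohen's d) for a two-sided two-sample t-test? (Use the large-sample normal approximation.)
d ≈ 0.42

Minimum detectable effect (two-sample t-test, normal approximation):
d = (z_{α/2} + z_β) / √(n/2)
d = (2.576 + 0.842) / √(132/2)
d = 3.417 / 8.124
d ≈ 0.42

By Cohen's convention (0.2 small / 0.5 medium / 0.8 large): small effect.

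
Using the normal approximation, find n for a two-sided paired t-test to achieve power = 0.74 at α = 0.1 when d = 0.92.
n = 7 pairs

Sample size formula (paired t-test, normal approximation):
n = ((z_{α/2} + z_β) / d)²

z_{α/2} = 1.645 (for α = 0.1, two-sided)
z_β = 0.643 (for power = 0.74)
d = 0.92

n = ((1.645 + 0.643) / 0.92)²
n = (2.487)²
n ≈ 6.19
Round up to the next whole number: n = 7 pairs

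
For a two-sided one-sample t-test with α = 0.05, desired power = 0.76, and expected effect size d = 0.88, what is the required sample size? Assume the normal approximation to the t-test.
n = 10

Sample size formula (one-sample t-test, normal approximation):
n = ((z_{α/2} + z_β) / d)²

z_{α/2} = 1.960 (for α = 0.05, two-sided)
z_β = 0.706 (for power = 0.76)
d = 0.88

n = ((1.960 + 0.706) / 0.88)²
n = (3.030)²
n ≈ 9.18
Round up to the next whole number: n = 10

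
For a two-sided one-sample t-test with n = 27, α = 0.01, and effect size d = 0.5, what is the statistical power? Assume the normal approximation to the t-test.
Power ≈ 0.51

Power calculation (one-sample t-test, normal approximation):
z_β = d · √n - z_{α/2}
z_β = 0.5 · √27 - 2.576
z_β = 0.5 · 5.196 - 2.576
z_β = 0.022

Power = Φ(z_β) = Φ(0.022) ≈ 0.509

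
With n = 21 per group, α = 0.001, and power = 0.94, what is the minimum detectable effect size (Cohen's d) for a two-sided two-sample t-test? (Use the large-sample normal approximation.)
d ≈ 1.50

Minimum detectable effect (two-sample t-test, normal approximation):
d = (z_{α/2} + z_β) / √(n/2)
d = (3.291 + 1.555) / √(21/2)
d = 4.845 / 3.240
d ≈ 1.50

By Cohen's convention (0.2 small / 0.5 medium / 0.8 large): large effect.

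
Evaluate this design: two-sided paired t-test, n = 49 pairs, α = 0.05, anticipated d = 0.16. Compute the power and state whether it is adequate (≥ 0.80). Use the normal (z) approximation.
Power ≈ 0.20; the study is underpowered (power < 0.80)

Power calculation (paired t-test, normal approximation):
z_β = d · √n - z_{α/2}
z_β = 0.16 · √49 - 1.960
z_β = 0.16 · 7.000 - 1.960
z_β = -0.840

Power = Φ(z_β) = Φ(-0.840) ≈ 0.200

Effect size d = 0.16 is very small by Cohen's convention (0.2/0.5/0.8).

Threshold: power ≥ 0.80 is conventionally adequate.
Power ≈ 0.20 → the study is underpowered (power < 0.80).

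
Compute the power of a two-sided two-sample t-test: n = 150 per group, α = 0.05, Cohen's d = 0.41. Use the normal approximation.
Power ≈ 0.94

Power calculation (two-sample t-test, normal approximation):
z_β = d · √(n/2) - z_{α/2}
z_β = 0.41 · √(150/2) - 1.960
z_β = 0.41 · 8.660 - 1.960
z_β = 1.591

Power = Φ(z_β) = Φ(1.591) ≈ 0.944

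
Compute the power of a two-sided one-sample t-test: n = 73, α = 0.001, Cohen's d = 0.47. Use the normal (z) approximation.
Power ≈ 0.77

Power calculation (one-sample t-test, normal approximation):
z_β = d · √n - z_{α/2}
z_β = 0.47 · √73 - 3.291
z_β = 0.47 · 8.544 - 3.291
z_β = 0.725

Power = Φ(z_β) = Φ(0.725) ≈ 0.766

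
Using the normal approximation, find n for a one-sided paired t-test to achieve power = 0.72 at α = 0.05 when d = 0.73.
n = 10 pairs

Sample size formula (paired t-test, normal approximation):
n = ((z_α + z_β) / d)²

z_α = 1.645 (for α = 0.05, one-sided)
z_β = 0.583 (for power = 0.72)
d = 0.73

n = ((1.645 + 0.583) / 0.73)²
n = (3.052)²
n ≈ 9.31
Round up to the next whole number: n = 10 pairs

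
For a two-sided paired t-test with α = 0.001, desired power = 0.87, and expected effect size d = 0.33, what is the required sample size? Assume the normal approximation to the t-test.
n = 180 pairs

Sample size formula (paired t-test, normal approximation):
n = ((z_{α/2} + z_β) / d)²

z_{α/2} = 3.291 (for α = 0.001, two-sided)
z_β = 1.126 (for power = 0.87)
d = 0.33

n = ((3.291 + 1.126) / 0.33)²
n = (13.385)²
n ≈ 179.16
Round up to the next whole number: n = 180 pairs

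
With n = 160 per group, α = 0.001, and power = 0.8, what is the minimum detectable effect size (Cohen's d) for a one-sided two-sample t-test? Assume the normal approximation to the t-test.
d ≈ 0.44

Minimum detectable effect (two-sample t-test, normal approximation):
d = (z_α + z_β) / √(n/2)
d = (3.090 + 0.842) / √(160/2)
d = 3.932 / 8.944
d ≈ 0.44

By Cohen's convention (0.2 small / 0.5 medium / 0.8 large): small effect.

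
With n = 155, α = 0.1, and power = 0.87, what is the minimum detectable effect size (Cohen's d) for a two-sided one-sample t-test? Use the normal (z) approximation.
d ≈ 0.22

Minimum detectable effect (one-sample t-test, normal approximation):
d = (z_{α/2} + z_β) / √n
d = (1.645 + 1.126) / √155
d = 2.771 / 12.450
d ≈ 0.22

By Cohen's convention (0.2 small / 0.5 medium / 0.8 large): small effect.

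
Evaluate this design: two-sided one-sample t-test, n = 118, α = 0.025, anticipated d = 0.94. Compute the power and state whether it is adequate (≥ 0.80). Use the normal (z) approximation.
Power ≈ 1.00; the study is adequately powered (power ≥ 0.80)

Power calculation (one-sample t-test, normal approximation):
z_β = d · √n - z_{α/2}
z_β = 0.94 · √118 - 2.241
z_β = 0.94 · 10.863 - 2.241
z_β = 7.970

Power = Φ(z_β) = Φ(7.970) ≈ 1.000

Effect size d = 0.94 is large by Cohen's convention (0.2/0.5/0.8).

Threshold: power ≥ 0.80 is conventionally adequate.
Power ≈ 1.00 → the study is adequately powered (power ≥ 0.80).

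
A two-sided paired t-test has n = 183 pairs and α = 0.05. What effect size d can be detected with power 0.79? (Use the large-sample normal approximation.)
d ≈ 0.20

Minimum detectable effect (paired t-test, normal approximation):
d = (z_{α/2} + z_β) / √n
d = (1.960 + 0.806) / √183
d = 2.766 / 13.528
d ≈ 0.20

By Cohen's convention (0.2 small / 0.5 medium / 0.8 large): small effect.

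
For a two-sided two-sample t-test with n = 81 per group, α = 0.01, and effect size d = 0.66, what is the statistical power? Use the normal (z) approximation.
Power ≈ 0.95

Power calculation (two-sample t-test, normal approximation):
z_β = d · √(n/2) - z_{α/2}
z_β = 0.66 · √(81/2) - 2.576
z_β = 0.66 · 6.364 - 2.576
z_β = 1.624

Power = Φ(z_β) = Φ(1.624) ≈ 0.948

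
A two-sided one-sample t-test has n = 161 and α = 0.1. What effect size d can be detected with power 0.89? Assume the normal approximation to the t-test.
d ≈ 0.23

Minimum detectable effect (one-sample t-test, normal approximation):
d = (z_{α/2} + z_β) / √n
d = (1.645 + 1.227) / √161
d = 2.871 / 12.689
d ≈ 0.23

By Cohen's convention (0.2 small / 0.5 medium / 0.8 large): small effect.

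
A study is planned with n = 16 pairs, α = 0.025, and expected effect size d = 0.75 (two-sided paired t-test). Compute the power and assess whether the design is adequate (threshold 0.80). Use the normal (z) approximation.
Power ≈ 0.78; the study is underpowered (power < 0.80)

Power calculation (paired t-test, normal approximation):
z_β = d · √n - z_{α/2}
z_β = 0.75 · √16 - 2.241
z_β = 0.75 · 4.000 - 2.241
z_β = 0.759

Power = Φ(z_β) = Φ(0.759) ≈ 0.776

Effect size d = 0.75 is medium by Cohen's convention (0.2/0.5/0.8).

Threshold: power ≥ 0.80 is conventionally adequate.
Power ≈ 0.78 → the study is underpowered (power < 0.80).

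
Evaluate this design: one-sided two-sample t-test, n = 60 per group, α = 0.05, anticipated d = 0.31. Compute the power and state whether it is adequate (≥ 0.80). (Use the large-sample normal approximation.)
Power ≈ 0.52; the study is underpowered (power < 0.80)

Power calculation (two-sample t-test, normal approximation):
z_β = d · √(n/2) - z_α
z_β = 0.31 · √(60/2) - 1.645
z_β = 0.31 · 5.477 - 1.645
z_β = 0.053

Power = Φ(z_β) = Φ(0.053) ≈ 0.521

Effect size d = 0.31 is small by Cohen's convention (0.2/0.5/0.8).

Threshold: power ≥ 0.80 is conventionally adequate.
Power ≈ 0.52 → the study is underpowered (power < 0.80).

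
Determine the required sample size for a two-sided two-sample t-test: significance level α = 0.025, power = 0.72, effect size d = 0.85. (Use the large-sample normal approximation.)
n = 23 per group

Sample size formula (two-sample t-test, normal approximation):
n = 2 · ((z_{α/2} + z_β) / d)²

z_{α/2} = 2.241 (for α = 0.025, two-sided)
z_β = 0.583 (for power = 0.72)
d = 0.85

n = 2 · ((2.241 + 0.583) / 0.85)²
n = 2 · (3.322)²
n ≈ 22.07
Round up to the next whole number: n = 23 per group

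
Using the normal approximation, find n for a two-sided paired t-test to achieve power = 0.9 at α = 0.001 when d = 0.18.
n = 646 pairs

Sample size formula (paired t-test, normal approximation):
n = ((z_{α/2} + z_β) / d)²

z_{α/2} = 3.291 (for α = 0.001, two-sided)
z_β = 1.282 (for power = 0.9)
d = 0.18

n = ((3.291 + 1.282) / 0.18)²
n = (25.406)²
n ≈ 645.46
Round up to the next whole number: n = 646 pairs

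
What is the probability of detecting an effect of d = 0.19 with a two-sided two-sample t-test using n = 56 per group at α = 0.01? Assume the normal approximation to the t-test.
Power ≈ 0.06

Power calculation (two-sample t-test, normal approximation):
z_β = d · √(n/2) - z_{α/2}
z_β = 0.19 · √(56/2) - 2.576
z_β = 0.19 · 5.292 - 2.576
z_β = -1.570

Power = Φ(z_β) = Φ(-1.570) ≈ 0.058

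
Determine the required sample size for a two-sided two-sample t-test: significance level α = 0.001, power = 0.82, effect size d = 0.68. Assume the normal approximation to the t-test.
n = 77 per group

Sample size formula (two-sample t-test, normal approximation):
n = 2 · ((z_{α/2} + z_β) / d)²

z_{α/2} = 3.291 (for α = 0.001, two-sided)
z_β = 0.915 (for power = 0.82)
d = 0.68

n = 2 · ((3.291 + 0.915) / 0.68)²
n = 2 · (6.185)²
n ≈ 76.51
Round up to the next whole number: n = 77 per group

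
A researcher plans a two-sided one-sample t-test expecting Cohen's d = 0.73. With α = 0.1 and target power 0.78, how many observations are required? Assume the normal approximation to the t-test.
n = 11

Sample size formula (one-sample t-test, normal approximation):
n = ((z_{α/2} + z_β) / d)²

z_{α/2} = 1.645 (for α = 0.1, two-sided)
z_β = 0.772 (for power = 0.78)
d = 0.73

n = ((1.645 + 0.772) / 0.73)²
n = (3.311)²
n ≈ 10.96
Round up to the next whole number: n = 11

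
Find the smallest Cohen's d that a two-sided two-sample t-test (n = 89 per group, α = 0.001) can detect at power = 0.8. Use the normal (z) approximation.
d ≈ 0.62

Minimum detectable effect (two-sample t-test, normal approximation):
d = (z_{α/2} + z_β) / √(n/2)
d = (3.291 + 0.842) / √(89/2)
d = 4.132 / 6.671
d ≈ 0.62

By Cohen's convention (0.2 small / 0.5 medium / 0.8 large): medium effect.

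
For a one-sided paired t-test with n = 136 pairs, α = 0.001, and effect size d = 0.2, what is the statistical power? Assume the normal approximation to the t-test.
Power ≈ 0.22

Power calculation (paired t-test, normal approximation):
z_β = d · √n - z_α
z_β = 0.2 · √136 - 3.090
z_β = 0.2 · 11.662 - 3.090
z_β = -0.758

Power = Φ(z_β) = Φ(-0.758) ≈ 0.224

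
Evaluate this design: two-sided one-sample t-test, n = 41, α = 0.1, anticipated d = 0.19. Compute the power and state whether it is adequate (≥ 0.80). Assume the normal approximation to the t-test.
Power ≈ 0.33; the study is underpowered (power < 0.80)

Power calculation (one-sample t-test, normal approximation):
z_β = d · √n - z_{α/2}
z_β = 0.19 · √41 - 1.645
z_β = 0.19 · 6.403 - 1.645
z_β = -0.428

Power = Φ(z_β) = Φ(-0.428) ≈ 0.334

Effect size d = 0.19 is very small by Cohen's convention (0.2/0.5/0.8).

Threshold: power ≥ 0.80 is conventionally adequate.
Power ≈ 0.33 → the study is underpowered (power < 0.80).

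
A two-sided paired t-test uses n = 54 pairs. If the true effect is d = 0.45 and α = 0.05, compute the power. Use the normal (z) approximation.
Power ≈ 0.91

Power calculation (paired t-test, normal approximation):
z_β = d · √n - z_{α/2}
z_β = 0.45 · √54 - 1.960
z_β = 0.45 · 7.348 - 1.960
z_β = 1.347

Power = Φ(z_β) = Φ(1.347) ≈ 0.911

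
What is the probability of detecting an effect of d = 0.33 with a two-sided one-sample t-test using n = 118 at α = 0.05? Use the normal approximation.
Power ≈ 0.95

Power calculation (one-sample t-test, normal approximation):
z_β = d · √n - z_{α/2}
z_β = 0.33 · √118 - 1.960
z_β = 0.33 · 10.863 - 1.960
z_β = 1.625

Power = Φ(z_β) = Φ(1.625) ≈ 0.948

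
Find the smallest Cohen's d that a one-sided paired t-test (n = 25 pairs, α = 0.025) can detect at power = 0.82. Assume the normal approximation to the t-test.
d ≈ 0.58

Minimum detectable effect (paired t-test, normal approximation):
d = (z_α + z_β) / √n
d = (1.960 + 0.915) / √25
d = 2.875 / 5.000
d ≈ 0.58

By Cohen's convention (0.2 small / 0.5 medium / 0.8 large): medium effect.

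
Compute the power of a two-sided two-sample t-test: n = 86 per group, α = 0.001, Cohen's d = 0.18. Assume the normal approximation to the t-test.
Power ≈ 0.02

Power calculation (two-sample t-test, normal approximation):
z_β = d · √(n/2) - z_{α/2}
z_β = 0.18 · √(86/2) - 3.291
z_β = 0.18 · 6.557 - 3.291
z_β = -2.110

Power = Φ(z_β) = Φ(-2.110) ≈ 0.017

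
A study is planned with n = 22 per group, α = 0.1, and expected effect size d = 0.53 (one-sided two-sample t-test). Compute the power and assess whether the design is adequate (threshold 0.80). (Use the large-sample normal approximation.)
Power ≈ 0.68; the study is underpowered (power < 0.80)

Power calculation (two-sample t-test, normal approximation):
z_β = d · √(n/2) - z_α
z_β = 0.53 · √(22/2) - 1.282
z_β = 0.53 · 3.317 - 1.282
z_β = 0.476

Power = Φ(z_β) = Φ(0.476) ≈ 0.683

Effect size d = 0.53 is medium by Cohen's convention (0.2/0.5/0.8).

Threshold: power ≥ 0.80 is conventionally adequate.
Power ≈ 0.68 → the study is underpowered (power < 0.80).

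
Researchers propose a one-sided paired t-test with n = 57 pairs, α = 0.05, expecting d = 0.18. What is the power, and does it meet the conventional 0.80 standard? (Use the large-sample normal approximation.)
Power ≈ 0.39; the study is underpowered (power < 0.80)

Power calculation (paired t-test, normal approximation):
z_β = d · √n - z_α
z_β = 0.18 · √57 - 1.645
z_β = 0.18 · 7.550 - 1.645
z_β = -0.286

Power = Φ(z_β) = Φ(-0.286) ≈ 0.387

Effect size d = 0.18 is very small by Cohen's convention (0.2/0.5/0.8).

Threshold: power ≥ 0.80 is conventionally adequate.
Power ≈ 0.39 → the study is underpowered (power < 0.80).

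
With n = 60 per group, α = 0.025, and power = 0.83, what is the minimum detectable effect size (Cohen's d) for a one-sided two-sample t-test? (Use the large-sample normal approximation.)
d ≈ 0.53

Minimum detectable effect (two-sample t-test, normal approximation):
d = (z_α + z_β) / √(n/2)
d = (1.960 + 0.954) / √(60/2)
d = 2.914 / 5.477
d ≈ 0.53

By Cohen's convention (0.2 small / 0.5 medium / 0.8 large): medium effect.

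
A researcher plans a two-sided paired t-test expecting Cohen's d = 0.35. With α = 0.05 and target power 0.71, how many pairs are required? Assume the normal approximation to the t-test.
n = 52 pairs

Sample size formula (paired t-test, normal approximation):
n = ((z_{α/2} + z_β) / d)²

z_{α/2} = 1.960 (for α = 0.05, two-sided)
z_β = 0.553 (for power = 0.71)
d = 0.35

n = ((1.960 + 0.553) / 0.35)²
n = (7.180)²
n ≈ 51.55
Round up to the next whole number: n = 52 pairs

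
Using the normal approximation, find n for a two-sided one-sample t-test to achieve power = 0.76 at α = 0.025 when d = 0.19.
n = 241

Sample size formula (one-sample t-test, normal approximation):
n = ((z_{α/2} + z_β) / d)²

z_{α/2} = 2.241 (for α = 0.025, two-sided)
z_β = 0.706 (for power = 0.76)
d = 0.19

n = ((2.241 + 0.706) / 0.19)²
n = (15.511)²
n ≈ 240.59
Round up to the next whole number: n = 241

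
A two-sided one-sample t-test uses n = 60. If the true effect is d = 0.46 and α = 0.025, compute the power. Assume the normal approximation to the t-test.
Power ≈ 0.91

Power calculation (one-sample t-test, normal approximation):
z_β = d · √n - z_{α/2}
z_β = 0.46 · √60 - 2.241
z_β = 0.46 · 7.746 - 2.241
z_β = 1.322

Power = Φ(z_β) = Φ(1.322) ≈ 0.907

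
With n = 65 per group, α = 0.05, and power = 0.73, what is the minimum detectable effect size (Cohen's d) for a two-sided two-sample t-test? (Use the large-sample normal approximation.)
d ≈ 0.45

Minimum detectable effect (two-sample t-test, normal approximation):
d = (z_{α/2} + z_β) / √(n/2)
d = (1.960 + 0.613) / √(65/2)
d = 2.573 / 5.701
d ≈ 0.45

By Cohen's convention (0.2 small / 0.5 medium / 0.8 large): small effect.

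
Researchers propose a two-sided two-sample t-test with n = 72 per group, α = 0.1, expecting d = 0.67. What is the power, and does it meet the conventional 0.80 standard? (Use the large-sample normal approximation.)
Power ≈ 0.99; the study is adequately powered (power ≥ 0.80)

Power calculation (two-sample t-test, normal approximation):
z_β = d · √(n/2) - z_{α/2}
z_β = 0.67 · √(72/2) - 1.645
z_β = 0.67 · 6.000 - 1.645
z_β = 2.375

Power = Φ(z_β) = Φ(2.375) ≈ 0.991

Effect size d = 0.67 is medium by Cohen's convention (0.2/0.5/0.8).

Threshold: power ≥ 0.80 is conventionally adequate.
Power ≈ 0.99 → the study is adequately powered (power ≥ 0.80).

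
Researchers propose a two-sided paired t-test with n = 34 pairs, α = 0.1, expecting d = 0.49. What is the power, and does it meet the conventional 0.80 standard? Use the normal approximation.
Power ≈ 0.89; the study is adequately powered (power ≥ 0.80)

Power calculation (paired t-test, normal approximation):
z_β = d · √n - z_{α/2}
z_β = 0.49 · √34 - 1.645
z_β = 0.49 · 5.831 - 1.645
z_β = 1.212

Power = Φ(z_β) = Φ(1.212) ≈ 0.887

Effect size d = 0.49 is small by Cohen's convention (0.2/0.5/0.8).

Threshold: power ≥ 0.80 is conventionally adequate.
Power ≈ 0.89 → the study is adequately powered (power ≥ 0.80).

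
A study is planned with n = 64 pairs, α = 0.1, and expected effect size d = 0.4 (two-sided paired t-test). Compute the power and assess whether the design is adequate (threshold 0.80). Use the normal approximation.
Power ≈ 0.94; the study is adequately powered (power ≥ 0.80)

Power calculation (paired t-test, normal approximation):
z_β = d · √n - z_{α/2}
z_β = 0.4 · √64 - 1.645
z_β = 0.4 · 8.000 - 1.645
z_β = 1.555

Power = Φ(z_β) = Φ(1.555) ≈ 0.940

Effect size d = 0.4 is small by Cohen's convention (0.2/0.5/0.8).

Threshold: power ≥ 0.80 is conventionally adequate.
Power ≈ 0.94 → the study is adequately powered (power ≥ 0.80).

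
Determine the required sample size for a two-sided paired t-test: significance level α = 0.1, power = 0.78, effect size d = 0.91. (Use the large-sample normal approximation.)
n = 8 pairs

Sample size formula (paired t-test, normal approximation):
n = ((z_{α/2} + z_β) / d)²

z_{α/2} = 1.645 (for α = 0.1, two-sided)
z_β = 0.772 (for power = 0.78)
d = 0.91

n = ((1.645 + 0.772) / 0.91)²
n = (2.656)²
n ≈ 7.05
Round up to the next whole number: n = 8 pairs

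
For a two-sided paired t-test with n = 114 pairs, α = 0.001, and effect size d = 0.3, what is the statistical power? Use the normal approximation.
Power ≈ 0.47

Power calculation (paired t-test, normal approximation):
z_β = d · √n - z_{α/2}
z_β = 0.3 · √114 - 3.291
z_β = 0.3 · 10.677 - 3.291
z_β = -0.087

Power = Φ(z_β) = Φ(-0.087) ≈ 0.465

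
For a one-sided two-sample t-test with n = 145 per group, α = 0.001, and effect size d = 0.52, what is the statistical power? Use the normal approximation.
Power ≈ 0.91

Power calculation (two-sample t-test, normal approximation):
z_β = d · √(n/2) - z_α
z_β = 0.52 · √(145/2) - 3.090
z_β = 0.52 · 8.515 - 3.090
z_β = 1.337

Power = Φ(z_β) = Φ(1.337) ≈ 0.909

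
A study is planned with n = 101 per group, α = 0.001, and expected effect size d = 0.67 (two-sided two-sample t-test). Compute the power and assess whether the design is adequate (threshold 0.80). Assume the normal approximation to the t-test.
Power ≈ 0.93; the study is adequately powered (power ≥ 0.80)

Power calculation (two-sample t-test, normal approximation):
z_β = d · √(n/2) - z_{α/2}
z_β = 0.67 · √(101/2) - 3.291
z_β = 0.67 · 7.106 - 3.291
z_β = 1.471

Power = Φ(z_β) = Φ(1.471) ≈ 0.929

Effect size d = 0.67 is medium by Cohen's convention (0.2/0.5/0.8).

Threshold: power ≥ 0.80 is conventionally adequate.
Power ≈ 0.93 → the study is adequately powered (power ≥ 0.80).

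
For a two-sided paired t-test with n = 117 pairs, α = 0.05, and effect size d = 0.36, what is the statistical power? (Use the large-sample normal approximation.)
Power ≈ 0.97

Power calculation (paired t-test, normal approximation):
z_β = d · √n - z_{α/2}
z_β = 0.36 · √117 - 1.960
z_β = 0.36 · 10.817 - 1.960
z_β = 1.934

Power = Φ(z_β) = Φ(1.934) ≈ 0.973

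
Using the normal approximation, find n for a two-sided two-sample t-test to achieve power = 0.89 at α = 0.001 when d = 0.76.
n = 71 per group

Sample size formula (two-sample t-test, normal approximation):
n = 2 · ((z_{α/2} + z_β) / d)²

z_{α/2} = 3.291 (for α = 0.001, two-sided)
z_β = 1.227 (for power = 0.89)
d = 0.76

n = 2 · ((3.291 + 1.227) / 0.76)²
n = 2 · (5.945)²
n ≈ 70.69
Round up to the next whole number: n = 71 per group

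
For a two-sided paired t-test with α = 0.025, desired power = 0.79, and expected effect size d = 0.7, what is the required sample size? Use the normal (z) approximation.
n = 19 pairs

Sample size formula (paired t-test, normal approximation):
n = ((z_{α/2} + z_β) / d)²

z_{α/2} = 2.241 (for α = 0.025, two-sided)
z_β = 0.806 (for power = 0.79)
d = 0.7

n = ((2.241 + 0.806) / 0.7)²
n = (4.353)²
n ≈ 18.95
Round up to the next whole number: n = 19 pairs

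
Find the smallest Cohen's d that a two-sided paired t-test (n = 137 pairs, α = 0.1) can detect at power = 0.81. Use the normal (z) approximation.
d ≈ 0.22

Minimum detectable effect (paired t-test, normal approximation):
d = (z_{α/2} + z_β) / √n
d = (1.645 + 0.878) / √137
d = 2.523 / 11.705
d ≈ 0.22

By Cohen's convention (0.2 small / 0.5 medium / 0.8 large): small effect.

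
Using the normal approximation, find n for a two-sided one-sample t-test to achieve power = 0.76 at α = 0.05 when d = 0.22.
n = 147

Sample size formula (one-sample t-test, normal approximation):
n = ((z_{α/2} + z_β) / d)²

z_{α/2} = 1.960 (for α = 0.05, two-sided)
z_β = 0.706 (for power = 0.76)
d = 0.22

n = ((1.960 + 0.706) / 0.22)²
n = (12.118)²
n ≈ 146.85
Round up to the next whole number: n = 147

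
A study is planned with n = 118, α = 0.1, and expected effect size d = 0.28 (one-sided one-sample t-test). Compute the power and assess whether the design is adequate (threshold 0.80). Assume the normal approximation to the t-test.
Power ≈ 0.96; the study is adequately powered (power ≥ 0.80)

Power calculation (one-sample t-test, normal approximation):
z_β = d · √n - z_α
z_β = 0.28 · √118 - 1.282
z_β = 0.28 · 10.863 - 1.282
z_β = 1.760

Power = Φ(z_β) = Φ(1.760) ≈ 0.961

Effect size d = 0.28 is small by Cohen's convention (0.2/0.5/0.8).

Threshold: power ≥ 0.80 is conventionally adequate.
Power ≈ 0.96 → the study is adequately powered (power ≥ 0.80).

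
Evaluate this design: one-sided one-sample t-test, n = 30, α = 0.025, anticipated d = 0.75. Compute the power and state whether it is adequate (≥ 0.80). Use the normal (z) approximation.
Power ≈ 0.98; the study is adequately powered (power ≥ 0.80)

Power calculation (one-sample t-test, normal approximation):
z_β = d · √n - z_α
z_β = 0.75 · √30 - 1.960
z_β = 0.75 · 5.477 - 1.960
z_β = 2.148

Power = Φ(z_β) = Φ(2.148) ≈ 0.984

Effect size d = 0.75 is medium by Cohen's convention (0.2/0.5/0.8).

Threshold: power ≥ 0.80 is conventionally adequate.
Power ≈ 0.98 → the study is adequately powered (power ≥ 0.80).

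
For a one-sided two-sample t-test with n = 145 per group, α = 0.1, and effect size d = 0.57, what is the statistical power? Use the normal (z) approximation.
Power ≈ 1.00

Power calculation (two-sample t-test, normal approximation):
z_β = d · √(n/2) - z_α
z_β = 0.57 · √(145/2) - 1.282
z_β = 0.57 · 8.515 - 1.282
z_β = 3.572

Power = Φ(z_β) = Φ(3.572) ≈ 1.000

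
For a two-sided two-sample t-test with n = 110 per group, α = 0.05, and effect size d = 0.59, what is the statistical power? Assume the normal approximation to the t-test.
Power ≈ 0.99

Power calculation (two-sample t-test, normal approximation):
z_β = d · √(n/2) - z_{α/2}
z_β = 0.59 · √(110/2) - 1.960
z_β = 0.59 · 7.416 - 1.960
z_β = 2.416

Power = Φ(z_β) = Φ(2.416) ≈ 0.992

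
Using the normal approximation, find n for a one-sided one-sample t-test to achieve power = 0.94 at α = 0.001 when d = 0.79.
n = 35

Sample size formula (one-sample t-test, normal approximation):
n = ((z_α + z_β) / d)²

z_α = 3.090 (for α = 0.001, one-sided)
z_β = 1.555 (for power = 0.94)
d = 0.79

n = ((3.090 + 1.555) / 0.79)²
n = (5.880)²
n ≈ 34.57
Round up to the next whole number: n = 35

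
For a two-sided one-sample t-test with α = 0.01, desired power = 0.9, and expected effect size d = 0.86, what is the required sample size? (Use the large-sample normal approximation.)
n = 21

Sample size formula (one-sample t-test, normal approximation):
n = ((z_{α/2} + z_β) / d)²

z_{α/2} = 2.576 (for α = 0.01, two-sided)
z_β = 1.282 (for power = 0.9)
d = 0.86

n = ((2.576 + 1.282) / 0.86)²
n = (4.486)²
n ≈ 20.12
Round up to the next whole number: n = 21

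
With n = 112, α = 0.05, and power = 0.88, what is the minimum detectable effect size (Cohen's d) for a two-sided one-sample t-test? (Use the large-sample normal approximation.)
d ≈ 0.30

Minimum detectable effect (one-sample t-test, normal approximation):
d = (z_{α/2} + z_β) / √n
d = (1.960 + 1.175) / √112
d = 3.135 / 10.583
d ≈ 0.30

By Cohen's convention (0.2 small / 0.5 medium / 0.8 large): small effect.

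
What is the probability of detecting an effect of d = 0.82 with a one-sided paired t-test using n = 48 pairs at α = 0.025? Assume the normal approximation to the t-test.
Power ≈ 1.00

Power calculation (paired t-test, normal approximation):
z_β = d · √n - z_α
z_β = 0.82 · √48 - 1.960
z_β = 0.82 · 6.928 - 1.960
z_β = 3.721

Power = Φ(z_β) = Φ(3.721) ≈ 1.000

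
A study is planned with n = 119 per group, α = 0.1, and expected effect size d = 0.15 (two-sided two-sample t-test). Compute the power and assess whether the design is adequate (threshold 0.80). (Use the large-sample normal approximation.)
Power ≈ 0.31; the study is underpowered (power < 0.80)

Power calculation (two-sample t-test, normal approximation):
z_β = d · √(n/2) - z_{α/2}
z_β = 0.15 · √(119/2) - 1.645
z_β = 0.15 · 7.714 - 1.645
z_β = -0.488

Power = Φ(z_β) = Φ(-0.488) ≈ 0.313

Effect size d = 0.15 is very small by Cohen's convention (0.2/0.5/0.8).

Threshold: power ≥ 0.80 is conventionally adequate.
Power ≈ 0.31 → the study is underpowered (power < 0.80).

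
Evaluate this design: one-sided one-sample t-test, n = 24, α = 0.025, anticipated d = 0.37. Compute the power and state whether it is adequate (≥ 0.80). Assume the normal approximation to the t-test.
Power ≈ 0.44; the study is underpowered (power < 0.80)

Power calculation (one-sample t-test, normal approximation):
z_β = d · √n - z_α
z_β = 0.37 · √24 - 1.960
z_β = 0.37 · 4.899 - 1.960
z_β = -0.147

Power = Φ(z_β) = Φ(-0.147) ≈ 0.441

Effect size d = 0.37 is small by Cohen's convention (0.2/0.5/0.8).

Threshold: power ≥ 0.80 is conventionally adequate.
Power ≈ 0.44 → the study is underpowered (power < 0.80).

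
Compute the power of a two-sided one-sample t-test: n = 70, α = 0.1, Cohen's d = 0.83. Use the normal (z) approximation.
Power ≈ 1.00

Power calculation (one-sample t-test, normal approximation):
z_β = d · √n - z_{α/2}
z_β = 0.83 · √70 - 1.645
z_β = 0.83 · 8.367 - 1.645
z_β = 5.299

Power = Φ(z_β) = Φ(5.299) ≈ 1.000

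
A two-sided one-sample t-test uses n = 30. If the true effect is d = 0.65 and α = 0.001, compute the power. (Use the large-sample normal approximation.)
Power ≈ 0.61

Power calculation (one-sample t-test, normal approximation):
z_β = d · √n - z_{α/2}
z_β = 0.65 · √30 - 3.291
z_β = 0.65 · 5.477 - 3.291
z_β = 0.270

Power = Φ(z_β) = Φ(0.270) ≈ 0.606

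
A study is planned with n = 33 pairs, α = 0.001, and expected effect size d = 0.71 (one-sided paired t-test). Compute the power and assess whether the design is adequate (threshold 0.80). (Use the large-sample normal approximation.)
Power ≈ 0.84; the study is adequately powered (power ≥ 0.80)

Power calculation (paired t-test, normal approximation):
z_β = d · √n - z_α
z_β = 0.71 · √33 - 3.090
z_β = 0.71 · 5.745 - 3.090
z_β = 0.988

Power = Φ(z_β) = Φ(0.988) ≈ 0.839

Effect size d = 0.71 is medium by Cohen's convention (0.2/0.5/0.8).

Threshold: power ≥ 0.80 is conventionally adequate.
Power ≈ 0.84 → the study is adequately powered (power ≥ 0.80).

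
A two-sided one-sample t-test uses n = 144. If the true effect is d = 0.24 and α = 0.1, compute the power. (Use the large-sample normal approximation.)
Power ≈ 0.89

Power calculation (one-sample t-test, normal approximation):
z_β = d · √n - z_{α/2}
z_β = 0.24 · √144 - 1.645
z_β = 0.24 · 12.000 - 1.645
z_β = 1.235

Power = Φ(z_β) = Φ(1.235) ≈ 0.892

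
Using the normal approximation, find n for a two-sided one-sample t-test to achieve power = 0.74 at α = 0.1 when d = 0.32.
n = 52

Sample size formula (one-sample t-test, normal approximation):
n = ((z_{α/2} + z_β) / d)²

z_{α/2} = 1.645 (for α = 0.1, two-sided)
z_β = 0.643 (for power = 0.74)
d = 0.32

n = ((1.645 + 0.643) / 0.32)²
n = (7.150)²
n ≈ 51.12
Round up to the next whole number: n = 52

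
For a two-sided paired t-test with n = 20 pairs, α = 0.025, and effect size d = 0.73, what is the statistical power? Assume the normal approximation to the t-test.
Power ≈ 0.85

Power calculation (paired t-test, normal approximation):
z_β = d · √n - z_{α/2}
z_β = 0.73 · √20 - 2.241
z_β = 0.73 · 4.472 - 2.241
z_β = 1.023

Power = Φ(z_β) = Φ(1.023) ≈ 0.847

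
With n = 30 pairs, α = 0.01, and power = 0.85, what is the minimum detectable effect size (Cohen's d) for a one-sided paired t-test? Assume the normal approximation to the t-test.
d ≈ 0.61

Minimum detectable effect (paired t-test, normal approximation):
d = (z_α + z_β) / √n
d = (2.326 + 1.036) / √30
d = 3.363 / 5.477
d ≈ 0.61

By Cohen's convention (0.2 small / 0.5 medium / 0.8 large): medium effect.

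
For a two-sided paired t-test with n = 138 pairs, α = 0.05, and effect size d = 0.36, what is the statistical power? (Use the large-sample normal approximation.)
Power ≈ 0.99

Power calculation (paired t-test, normal approximation):
z_β = d · √n - z_{α/2}
z_β = 0.36 · √138 - 1.960
z_β = 0.36 · 11.747 - 1.960
z_β = 2.269

Power = Φ(z_β) = Φ(2.269) ≈ 0.988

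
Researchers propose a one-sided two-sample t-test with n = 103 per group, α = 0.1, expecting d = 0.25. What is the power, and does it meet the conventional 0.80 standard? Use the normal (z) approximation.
Power ≈ 0.70; the study is underpowered (power < 0.80)

Power calculation (two-sample t-test, normal approximation):
z_β = d · √(n/2) - z_α
z_β = 0.25 · √(103/2) - 1.282
z_β = 0.25 · 7.176 - 1.282
z_β = 0.513

Power = Φ(z_β) = Φ(0.513) ≈ 0.696

Effect size d = 0.25 is small by Cohen's convention (0.2/0.5/0.8).

Threshold: power ≥ 0.80 is conventionally adequate.
Power ≈ 0.70 → the study is underpowered (power < 0.80).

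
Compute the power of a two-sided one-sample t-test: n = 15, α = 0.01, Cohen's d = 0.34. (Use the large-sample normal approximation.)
Power ≈ 0.10

Power calculation (one-sample t-test, normal approximation):
z_β = d · √n - z_{α/2}
z_β = 0.34 · √15 - 2.576
z_β = 0.34 · 3.873 - 2.576
z_β = -1.259

Power = Φ(z_β) = Φ(-1.259) ≈ 0.104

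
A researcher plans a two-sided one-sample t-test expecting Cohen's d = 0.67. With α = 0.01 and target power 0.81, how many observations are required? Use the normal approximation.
n = 27

Sample size formula (one-sample t-test, normal approximation):
n = ((z_{α/2} + z_β) / d)²

z_{α/2} = 2.576 (for α = 0.01, two-sided)
z_β = 0.878 (for power = 0.81)
d = 0.67

n = ((2.576 + 0.878) / 0.67)²
n = (5.155)²
n ≈ 26.57
Round up to the next whole number: n = 27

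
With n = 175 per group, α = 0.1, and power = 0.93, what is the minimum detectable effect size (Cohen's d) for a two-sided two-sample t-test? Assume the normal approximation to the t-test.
d ≈ 0.33

Minimum detectable effect (two-sample t-test, normal approximation):
d = (z_{α/2} + z_β) / √(n/2)
d = (1.645 + 1.476) / √(175/2)
d = 3.121 / 9.354
d ≈ 0.33

By Cohen's convention (0.2 small / 0.5 medium / 0.8 large): small effect.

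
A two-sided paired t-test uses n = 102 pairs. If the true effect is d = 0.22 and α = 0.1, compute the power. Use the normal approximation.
Power ≈ 0.72

Power calculation (paired t-test, normal approximation):
z_β = d · √n - z_{α/2}
z_β = 0.22 · √102 - 1.645
z_β = 0.22 · 10.100 - 1.645
z_β = 0.577

Power = Φ(z_β) = Φ(0.577) ≈ 0.718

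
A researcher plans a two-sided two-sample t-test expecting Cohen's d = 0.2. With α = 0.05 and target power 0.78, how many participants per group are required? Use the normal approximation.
n = 374 per group

Sample size formula (two-sample t-test, normal approximation):
n = 2 · ((z_{α/2} + z_β) / d)²

z_{α/2} = 1.960 (for α = 0.05, two-sided)
z_β = 0.772 (for power = 0.78)
d = 0.2

n = 2 · ((1.960 + 0.772) / 0.2)²
n = 2 · (13.660)²
n ≈ 373.19
Round up to the next whole number: n = 374 per group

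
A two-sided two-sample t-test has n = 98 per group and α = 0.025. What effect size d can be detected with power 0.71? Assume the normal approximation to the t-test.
d ≈ 0.40

Minimum detectable effect (two-sample t-test, normal approximation):
d = (z_{α/2} + z_β) / √(n/2)
d = (2.241 + 0.553) / √(98/2)
d = 2.795 / 7.000
d ≈ 0.40

By Cohen's convention (0.2 small / 0.5 medium / 0.8 large): small effect.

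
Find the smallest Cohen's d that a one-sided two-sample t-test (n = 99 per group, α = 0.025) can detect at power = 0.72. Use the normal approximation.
d ≈ 0.36

Minimum detectable effect (two-sample t-test, normal approximation):
d = (z_α + z_β) / √(n/2)
d = (1.960 + 0.583) / √(99/2)
d = 2.543 / 7.036
d ≈ 0.36

By Cohen's convention (0.2 small / 0.5 medium / 0.8 large): small effect.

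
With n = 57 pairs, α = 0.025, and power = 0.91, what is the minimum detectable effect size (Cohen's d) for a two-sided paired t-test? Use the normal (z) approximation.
d ≈ 0.47

Minimum detectable effect (paired t-test, normal approximation):
d = (z_{α/2} + z_β) / √n
d = (2.241 + 1.341) / √57
d = 3.582 / 7.550
d ≈ 0.47

By Cohen's convention (0.2 small / 0.5 medium / 0.8 large): small effect.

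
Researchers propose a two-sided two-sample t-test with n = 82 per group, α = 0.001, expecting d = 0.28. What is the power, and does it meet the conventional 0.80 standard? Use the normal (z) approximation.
Power ≈ 0.07; the study is underpowered (power < 0.80)

Power calculation (two-sample t-test, normal approximation):
z_β = d · √(n/2) - z_{α/2}
z_β = 0.28 · √(82/2) - 3.291
z_β = 0.28 · 6.403 - 3.291
z_β = -1.498

Power = Φ(z_β) = Φ(-1.498) ≈ 0.067

Effect size d = 0.28 is small by Cohen's convention (0.2/0.5/0.8).

Threshold: power ≥ 0.80 is conventionally adequate.
Power ≈ 0.07 → the study is underpowered (power < 0.80).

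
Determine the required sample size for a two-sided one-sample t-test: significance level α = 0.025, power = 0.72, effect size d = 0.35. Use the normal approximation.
n = 66

Sample size formula (one-sample t-test, normal approximation):
n = ((z_{α/2} + z_β) / d)²

z_{α/2} = 2.241 (for α = 0.025, two-sided)
z_β = 0.583 (for power = 0.72)
d = 0.35

n = ((2.241 + 0.583) / 0.35)²
n = (8.069)²
n ≈ 65.11
Round up to the next whole number: n = 66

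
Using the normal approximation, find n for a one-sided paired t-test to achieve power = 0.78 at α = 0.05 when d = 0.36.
n = 46 pairs

Sample size formula (paired t-test, normal approximation):
n = ((z_α + z_β) / d)²

z_α = 1.645 (for α = 0.05, one-sided)
z_β = 0.772 (for power = 0.78)
d = 0.36

n = ((1.645 + 0.772) / 0.36)²
n = (6.714)²
n ≈ 45.08
Round up to the next whole number: n = 46 pairs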